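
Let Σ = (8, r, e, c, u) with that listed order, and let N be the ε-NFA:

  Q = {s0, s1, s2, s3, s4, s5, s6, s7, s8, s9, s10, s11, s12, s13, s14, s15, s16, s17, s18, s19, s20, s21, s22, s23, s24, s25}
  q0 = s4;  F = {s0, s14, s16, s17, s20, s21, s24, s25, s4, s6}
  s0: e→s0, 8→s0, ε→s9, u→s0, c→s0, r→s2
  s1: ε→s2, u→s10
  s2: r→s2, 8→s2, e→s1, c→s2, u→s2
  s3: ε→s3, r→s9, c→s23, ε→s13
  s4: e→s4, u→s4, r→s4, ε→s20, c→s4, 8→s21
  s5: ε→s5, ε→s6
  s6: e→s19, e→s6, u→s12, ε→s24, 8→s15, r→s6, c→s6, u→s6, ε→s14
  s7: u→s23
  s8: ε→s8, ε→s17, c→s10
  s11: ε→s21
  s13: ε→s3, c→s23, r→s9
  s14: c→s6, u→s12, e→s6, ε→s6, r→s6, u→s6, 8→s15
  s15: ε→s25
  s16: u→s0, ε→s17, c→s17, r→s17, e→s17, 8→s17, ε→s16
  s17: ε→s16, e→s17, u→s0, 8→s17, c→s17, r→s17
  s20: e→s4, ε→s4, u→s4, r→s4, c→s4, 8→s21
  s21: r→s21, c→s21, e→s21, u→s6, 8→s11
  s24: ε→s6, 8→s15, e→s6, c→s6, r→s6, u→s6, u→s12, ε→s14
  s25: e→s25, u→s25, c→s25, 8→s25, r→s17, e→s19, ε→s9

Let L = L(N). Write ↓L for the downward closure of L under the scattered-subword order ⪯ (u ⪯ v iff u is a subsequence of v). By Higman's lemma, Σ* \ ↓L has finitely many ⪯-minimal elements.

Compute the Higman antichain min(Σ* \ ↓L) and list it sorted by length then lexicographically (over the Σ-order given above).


Antichain: [8u8rur].

|Q|=26, |F|=10, |δ|=89 (22 ε).
min D↑ (7 st, q0=0, F={6}): 0:8→1,r→0,e→0,c→0,u→0 1:8→1,r→1,e→1,c→1,u→2 2:8→3,r→2,e→2,c→2,u→2 3:8→3,r→4,e→3,c→3,u→3 4:8→4,r→4,e→4,c→4,u→5 5:8→5,r→6,e→5,c→5,u→5 6:8→6,r→6,e→6,c→6,u→6 (ε-aug+det+¬).
'8u8rur': |S_i|=[18, 16, 14, 10, 7, 5, 3] end={s1,s10,s2} rej; 6/6 single-dels accept.
1 words, ⪯-incomp.


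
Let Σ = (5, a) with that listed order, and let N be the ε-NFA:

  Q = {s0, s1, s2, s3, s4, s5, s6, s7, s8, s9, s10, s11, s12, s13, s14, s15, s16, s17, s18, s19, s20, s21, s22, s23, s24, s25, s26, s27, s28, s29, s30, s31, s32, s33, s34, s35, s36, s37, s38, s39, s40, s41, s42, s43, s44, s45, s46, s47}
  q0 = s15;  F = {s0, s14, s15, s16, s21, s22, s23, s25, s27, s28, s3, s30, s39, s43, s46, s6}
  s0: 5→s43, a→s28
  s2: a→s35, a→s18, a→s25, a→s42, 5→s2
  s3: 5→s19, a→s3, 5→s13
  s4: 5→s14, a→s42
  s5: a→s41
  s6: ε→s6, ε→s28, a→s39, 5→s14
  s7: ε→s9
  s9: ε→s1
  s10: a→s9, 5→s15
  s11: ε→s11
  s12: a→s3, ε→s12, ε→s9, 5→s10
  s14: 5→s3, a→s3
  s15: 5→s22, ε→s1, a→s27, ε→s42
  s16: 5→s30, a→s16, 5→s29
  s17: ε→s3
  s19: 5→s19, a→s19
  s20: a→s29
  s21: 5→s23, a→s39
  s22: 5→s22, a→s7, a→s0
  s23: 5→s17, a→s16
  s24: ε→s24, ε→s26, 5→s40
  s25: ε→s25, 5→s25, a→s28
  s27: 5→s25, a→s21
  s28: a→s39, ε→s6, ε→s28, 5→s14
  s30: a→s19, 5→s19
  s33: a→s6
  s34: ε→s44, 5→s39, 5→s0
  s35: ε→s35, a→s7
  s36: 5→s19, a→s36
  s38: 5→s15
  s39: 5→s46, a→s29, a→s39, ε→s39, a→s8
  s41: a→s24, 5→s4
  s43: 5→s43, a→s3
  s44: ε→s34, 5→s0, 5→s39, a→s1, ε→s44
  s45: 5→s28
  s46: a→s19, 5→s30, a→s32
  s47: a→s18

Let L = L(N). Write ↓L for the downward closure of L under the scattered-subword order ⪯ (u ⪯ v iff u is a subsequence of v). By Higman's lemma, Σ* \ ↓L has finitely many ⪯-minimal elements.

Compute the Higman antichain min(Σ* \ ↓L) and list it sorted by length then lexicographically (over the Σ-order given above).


Antichain: [5a5a5, aa555, aaa5a].

|Q|=48, |F|=16, |δ|=88 (20 ε).
min D↑ (16 st, q0=0, F={14}): 0:5→1,a→2 1:5→1,a→3 2:5→4,a→5 3:5→6,a→7 4:5→4,a→7 5:5→8,a→9 6:5→6,a→10 7:5→11,a→9 8:5→10,a→12 9:5→13,a→9 10:5→14,a→10 11:5→10,a→10 12:5→15,a→12 13:5→15,a→14 14:5→14,a→14 15:5→14,a→14.
'5a5a5': run [26, 22, 18, 9, 4, 2] end={s13,s19} rej; 5/5 deletions ∈↓L.
'aa555': run [26, 23, 16, 11, 6, 2] end={s13,s19} ∉↓L; 5/5 deletions ∈↓L.
'aaa5a': N↓-sim [26, 23, 16, 10, 6, 2] end={s19,s32} ∉↓L; 5/5 single-dels accept.
3 obstructions.


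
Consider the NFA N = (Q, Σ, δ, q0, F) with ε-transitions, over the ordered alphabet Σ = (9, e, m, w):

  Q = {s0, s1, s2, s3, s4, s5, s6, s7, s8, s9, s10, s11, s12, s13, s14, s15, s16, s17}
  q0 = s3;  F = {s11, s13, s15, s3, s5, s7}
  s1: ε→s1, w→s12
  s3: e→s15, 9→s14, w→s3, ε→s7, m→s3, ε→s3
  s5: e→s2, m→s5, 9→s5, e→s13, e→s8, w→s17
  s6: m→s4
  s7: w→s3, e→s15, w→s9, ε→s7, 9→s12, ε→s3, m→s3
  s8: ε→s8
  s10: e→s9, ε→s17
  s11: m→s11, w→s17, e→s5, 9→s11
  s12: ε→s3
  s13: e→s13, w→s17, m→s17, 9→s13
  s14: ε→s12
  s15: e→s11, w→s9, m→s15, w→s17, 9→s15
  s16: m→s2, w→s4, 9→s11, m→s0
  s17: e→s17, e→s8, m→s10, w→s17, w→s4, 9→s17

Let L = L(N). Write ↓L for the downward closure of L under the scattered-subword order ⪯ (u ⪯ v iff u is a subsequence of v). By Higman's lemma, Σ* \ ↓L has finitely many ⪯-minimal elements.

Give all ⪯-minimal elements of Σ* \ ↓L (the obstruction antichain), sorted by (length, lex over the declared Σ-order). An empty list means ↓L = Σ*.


|Q|=18, |F|=6, |δ|=50 (9 ε).
min D↑ (6 st, q0=0, F={3}): 0:9→0,e→1,m→0,w→0 1:9→1,e→2,m→1,w→3 2:9→2,e→4,m→2,w→3 3:9→3,e→3,m→3,w→3 4:9→4,e→5,m→4,w→3 5:9→5,e→5,m→3,w→3 (ε-aug+det+¬).
'ew': N↓-sim [14, 10, 5] end={s10,s17,s4,s8,s9} rej; 2/2 deletions ∈↓L.
'eeeem': N↓-sim [14, 10, 9, 8, 7, 5] end={s10,s17,s4,s8,s9} — reject; 5/5 single-dels accept.
2 obstructions.

A = [ew, eeeem].


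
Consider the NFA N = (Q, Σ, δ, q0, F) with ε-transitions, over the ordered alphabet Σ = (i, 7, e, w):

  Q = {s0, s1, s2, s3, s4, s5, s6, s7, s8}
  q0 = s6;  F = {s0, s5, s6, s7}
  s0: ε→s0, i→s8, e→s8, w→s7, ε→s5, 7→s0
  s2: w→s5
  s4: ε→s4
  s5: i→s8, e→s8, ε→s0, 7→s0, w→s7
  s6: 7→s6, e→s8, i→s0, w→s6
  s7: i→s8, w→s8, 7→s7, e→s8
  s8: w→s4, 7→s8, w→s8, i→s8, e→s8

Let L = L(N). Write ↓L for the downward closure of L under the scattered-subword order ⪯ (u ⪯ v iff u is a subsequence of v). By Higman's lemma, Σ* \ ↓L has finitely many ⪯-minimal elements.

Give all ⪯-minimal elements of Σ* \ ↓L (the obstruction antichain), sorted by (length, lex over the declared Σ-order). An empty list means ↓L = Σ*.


Antichain: [e, ii, iww].

|Q|=9, |F|=4, |δ|=26 (4 ε).
min D↑ (4 st, q0=0, F={2}): 0:i→1,7→0,e→2,w→0 1:i→2,7→1,e→2,w→3 2:i→2,7→2,e→2,w→2 3:i→2,7→3,e→2,w→2 [Hopcroft].
'e': |S_i|=[6, 2] end={s4,s8} — reject; 1/1 deletions ∈↓L.
'ii': N↓-sim [6, 5, 2] end={s4,s8} ∉↓L; 2/2 deletions ∈↓L.
'iww': run [6, 5, 3, 2] end={s4,s8} ∉↓L; 3/3 deletions ∈↓L.
3 minimals (antichain).


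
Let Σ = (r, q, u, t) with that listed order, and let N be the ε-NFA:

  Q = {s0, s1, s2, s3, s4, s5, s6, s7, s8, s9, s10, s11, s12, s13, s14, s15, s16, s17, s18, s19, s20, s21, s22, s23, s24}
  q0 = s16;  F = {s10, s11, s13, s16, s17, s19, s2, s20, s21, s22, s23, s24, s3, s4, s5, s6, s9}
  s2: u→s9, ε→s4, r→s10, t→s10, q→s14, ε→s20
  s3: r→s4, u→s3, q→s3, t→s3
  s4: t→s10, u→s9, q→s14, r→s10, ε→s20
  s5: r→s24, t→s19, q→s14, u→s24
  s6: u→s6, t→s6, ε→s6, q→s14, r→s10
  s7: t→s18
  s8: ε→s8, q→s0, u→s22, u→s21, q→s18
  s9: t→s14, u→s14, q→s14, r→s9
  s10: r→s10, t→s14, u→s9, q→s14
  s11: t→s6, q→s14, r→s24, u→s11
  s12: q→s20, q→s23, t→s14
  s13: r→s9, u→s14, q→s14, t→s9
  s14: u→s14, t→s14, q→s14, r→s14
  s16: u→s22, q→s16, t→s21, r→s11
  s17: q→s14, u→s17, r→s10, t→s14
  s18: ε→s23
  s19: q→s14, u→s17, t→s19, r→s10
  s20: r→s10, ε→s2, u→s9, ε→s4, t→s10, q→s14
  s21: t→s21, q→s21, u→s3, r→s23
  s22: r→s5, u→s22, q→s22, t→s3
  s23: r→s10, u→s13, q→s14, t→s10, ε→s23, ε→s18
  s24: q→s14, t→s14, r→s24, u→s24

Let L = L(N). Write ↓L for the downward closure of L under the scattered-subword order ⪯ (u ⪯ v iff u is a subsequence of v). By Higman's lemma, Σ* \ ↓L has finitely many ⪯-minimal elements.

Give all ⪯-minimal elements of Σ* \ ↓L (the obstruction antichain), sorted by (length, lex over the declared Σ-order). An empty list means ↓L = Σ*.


A = [rq, rrt, urut, truu, trtt].

|Q|=25, |F|=17, |δ|=90 (10 ε).
min D↑ (16 st, q0=0, F={5}): 0:r→1,q→0,u→2,t→3 1:r→4,q→5,u→1,t→6 2:r→7,q→2,u→2,t→8 3:r→9,q→3,u→8,t→3 4:r→4,q→5,u→4,t→5 5:r→5,q→5,u→5,t→5 6:r→10,q→5,u→6,t→6 7:r→4,q→5,u→4,t→11 8:r→12,q→8,u→8,t→8 9:r→10,q→5,u→13,t→10 10:r→10,q→5,u→14,t→5 11:r→10,q→5,u→15,t→11 12:r→10,q→5,u→14,t→10 13:r→14,q→5,u→5,t→14 14:r→14,q→5,u→5,t→5 15:r→10,q→5,u→15,t→5 (ε-aug+det+¬).
'rq': |S_i|=[19, 15, 1] end={s14} — reject; 2/2 deletions ∈↓L.
'rrt': run [19, 15, 4, 1] end={s14} ∉↓L; 3/3 deletions ∈↓L.
'urut': N↓-sim [19, 15, 10, 5, 1] end={s14} ∉↓L; 4/4 deletions ∈↓L.
'truu': run [19, 14, 9, 3, 1] end={s14} — reject; 4/4 deletions ∈↓L.
'trtt': N↓-sim [19, 14, 9, 3, 1] end={s14} ∉↓L; 4/4 single-dels accept.
5 minimals (antichain).


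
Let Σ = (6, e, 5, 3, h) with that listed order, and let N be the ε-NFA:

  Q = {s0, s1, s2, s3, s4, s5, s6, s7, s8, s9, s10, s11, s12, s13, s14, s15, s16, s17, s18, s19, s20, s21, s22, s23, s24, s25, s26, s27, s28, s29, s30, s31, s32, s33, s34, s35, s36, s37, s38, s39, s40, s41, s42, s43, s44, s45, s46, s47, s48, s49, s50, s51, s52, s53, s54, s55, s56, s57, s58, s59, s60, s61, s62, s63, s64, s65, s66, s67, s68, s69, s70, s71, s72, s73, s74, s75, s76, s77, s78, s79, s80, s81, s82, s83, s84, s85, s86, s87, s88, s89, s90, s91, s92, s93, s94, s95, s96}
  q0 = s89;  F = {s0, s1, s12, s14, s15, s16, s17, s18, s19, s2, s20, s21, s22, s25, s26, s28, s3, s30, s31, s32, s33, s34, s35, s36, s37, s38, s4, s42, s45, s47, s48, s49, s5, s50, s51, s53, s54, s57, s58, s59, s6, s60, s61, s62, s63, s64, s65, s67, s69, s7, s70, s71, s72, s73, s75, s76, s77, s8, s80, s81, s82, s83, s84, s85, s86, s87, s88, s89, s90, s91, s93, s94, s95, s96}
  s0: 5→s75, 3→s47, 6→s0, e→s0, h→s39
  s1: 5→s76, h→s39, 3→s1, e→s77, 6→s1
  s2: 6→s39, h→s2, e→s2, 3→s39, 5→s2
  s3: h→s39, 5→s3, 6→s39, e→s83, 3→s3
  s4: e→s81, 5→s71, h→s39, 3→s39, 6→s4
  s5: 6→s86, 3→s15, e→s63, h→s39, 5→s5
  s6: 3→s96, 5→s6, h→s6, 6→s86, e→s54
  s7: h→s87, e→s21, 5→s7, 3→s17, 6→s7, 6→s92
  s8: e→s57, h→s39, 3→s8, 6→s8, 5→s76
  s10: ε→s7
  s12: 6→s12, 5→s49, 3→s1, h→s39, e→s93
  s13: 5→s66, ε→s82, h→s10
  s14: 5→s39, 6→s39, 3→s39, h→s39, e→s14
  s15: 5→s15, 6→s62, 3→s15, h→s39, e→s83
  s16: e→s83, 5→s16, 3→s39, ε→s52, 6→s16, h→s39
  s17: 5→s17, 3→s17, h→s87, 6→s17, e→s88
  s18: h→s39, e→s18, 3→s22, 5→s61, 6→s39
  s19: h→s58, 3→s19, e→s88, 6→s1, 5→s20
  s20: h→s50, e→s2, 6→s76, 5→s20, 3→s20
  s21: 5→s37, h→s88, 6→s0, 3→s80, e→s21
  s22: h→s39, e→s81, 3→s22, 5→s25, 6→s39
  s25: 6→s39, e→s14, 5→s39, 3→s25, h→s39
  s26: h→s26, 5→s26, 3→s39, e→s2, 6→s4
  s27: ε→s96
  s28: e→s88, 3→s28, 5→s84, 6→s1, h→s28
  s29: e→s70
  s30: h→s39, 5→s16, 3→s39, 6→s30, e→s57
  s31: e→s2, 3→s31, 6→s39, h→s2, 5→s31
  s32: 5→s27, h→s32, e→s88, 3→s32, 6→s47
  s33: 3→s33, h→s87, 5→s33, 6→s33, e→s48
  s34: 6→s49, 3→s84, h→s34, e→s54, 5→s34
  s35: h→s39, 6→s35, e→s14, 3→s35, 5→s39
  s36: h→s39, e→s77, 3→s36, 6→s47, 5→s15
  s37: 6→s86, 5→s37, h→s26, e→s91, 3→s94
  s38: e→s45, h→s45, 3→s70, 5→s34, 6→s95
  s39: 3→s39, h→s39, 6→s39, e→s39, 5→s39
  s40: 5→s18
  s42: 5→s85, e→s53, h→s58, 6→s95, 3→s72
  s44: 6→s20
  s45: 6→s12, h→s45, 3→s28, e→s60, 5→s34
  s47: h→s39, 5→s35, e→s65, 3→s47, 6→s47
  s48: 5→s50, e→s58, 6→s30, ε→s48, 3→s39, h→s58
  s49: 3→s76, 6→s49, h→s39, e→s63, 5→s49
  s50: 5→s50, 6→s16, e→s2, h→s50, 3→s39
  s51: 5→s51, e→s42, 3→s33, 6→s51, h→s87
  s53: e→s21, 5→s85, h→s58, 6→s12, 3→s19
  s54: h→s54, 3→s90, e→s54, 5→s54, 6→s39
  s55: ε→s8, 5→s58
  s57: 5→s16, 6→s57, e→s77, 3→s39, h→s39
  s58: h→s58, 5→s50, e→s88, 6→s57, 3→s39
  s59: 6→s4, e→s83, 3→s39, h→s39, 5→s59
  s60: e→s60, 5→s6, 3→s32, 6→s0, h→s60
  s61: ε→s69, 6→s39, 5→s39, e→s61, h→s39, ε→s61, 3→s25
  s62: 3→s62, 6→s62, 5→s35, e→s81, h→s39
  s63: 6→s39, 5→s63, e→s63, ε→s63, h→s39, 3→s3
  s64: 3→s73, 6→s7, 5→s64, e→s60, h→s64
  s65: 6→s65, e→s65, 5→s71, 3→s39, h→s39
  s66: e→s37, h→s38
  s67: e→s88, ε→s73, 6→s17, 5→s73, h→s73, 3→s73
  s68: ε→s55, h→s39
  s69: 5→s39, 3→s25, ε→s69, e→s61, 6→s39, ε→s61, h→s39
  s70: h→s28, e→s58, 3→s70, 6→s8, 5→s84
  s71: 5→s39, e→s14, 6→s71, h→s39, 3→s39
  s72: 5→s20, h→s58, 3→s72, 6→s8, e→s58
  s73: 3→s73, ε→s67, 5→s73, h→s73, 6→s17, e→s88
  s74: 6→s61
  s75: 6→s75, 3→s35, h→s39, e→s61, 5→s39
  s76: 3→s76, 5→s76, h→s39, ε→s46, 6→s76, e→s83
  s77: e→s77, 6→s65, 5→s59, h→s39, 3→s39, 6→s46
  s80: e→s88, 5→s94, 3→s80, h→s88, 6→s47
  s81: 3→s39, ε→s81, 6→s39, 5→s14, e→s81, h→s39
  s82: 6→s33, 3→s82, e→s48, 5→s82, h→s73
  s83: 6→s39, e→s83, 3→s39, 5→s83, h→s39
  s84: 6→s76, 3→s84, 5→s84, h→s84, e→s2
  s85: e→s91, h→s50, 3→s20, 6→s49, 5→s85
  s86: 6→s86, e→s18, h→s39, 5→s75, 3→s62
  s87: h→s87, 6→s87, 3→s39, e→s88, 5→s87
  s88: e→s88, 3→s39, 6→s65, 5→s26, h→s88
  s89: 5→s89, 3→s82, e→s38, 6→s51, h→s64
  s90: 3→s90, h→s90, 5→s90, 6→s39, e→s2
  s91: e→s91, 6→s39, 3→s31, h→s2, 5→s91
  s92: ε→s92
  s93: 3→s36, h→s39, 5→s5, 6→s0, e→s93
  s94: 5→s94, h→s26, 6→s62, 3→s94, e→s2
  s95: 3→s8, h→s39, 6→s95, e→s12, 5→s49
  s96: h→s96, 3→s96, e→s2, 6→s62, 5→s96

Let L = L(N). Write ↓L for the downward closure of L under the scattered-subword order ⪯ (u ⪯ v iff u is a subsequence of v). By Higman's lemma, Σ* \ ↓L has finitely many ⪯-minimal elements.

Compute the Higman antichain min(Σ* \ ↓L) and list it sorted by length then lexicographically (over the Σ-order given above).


Antichain: [6h3, e6h, 3e3, e5e6, he655, eee655].

|Q|=97, |F|=74, |δ|=404 (17 ε).
min D↑ (73 st, q0=0, F={21}): 0:6→1,e→2,5→0,3→3,h→4 1:6→1,e→5,5→1,3→6,h→7 2:6→8,e→9,5→10,3→11,h→9 3:6→6,e→12,5→3,3→3,h→13 4:6→14,e→15,5→4,3→13,h→4 5:6→8,e→16,5→17,3→18,h→19 6:6→6,e→12,5→6,3→6,h→7 7:6→7,e→20,5→7,3→21,h→7 8:6→8,e→22,5→23,3→24,h→21 9:6→22,e→15,5→10,3→25,h→9 10:6→23,e→26,5→10,3→27,h→10 11:6→24,e→19,5→27,3→11,h→25 12:6→28,e→19,5→29,3→21,h→19 13:6→30,e→20,5→13,3→13,h→13 14:6→14,e→31,5→14,3→30,h→7 15:6→32,e→15,5→33,3→34,h→15 16:6→22,e→31,5→17,3→35,h→19 17:6→23,e→36,5→17,3→37,h→29 18:6→24,e→19,5→37,3→18,h→19 19:6→38,e→20,5→29,3→21,h→19 20:6→39,e→20,5→40,3→21,h→20 21:6→21,e→21,5→21,3→21,h→21 22:6→22,e→41,5→23,3→42,h→21 23:6→23,e→43,5→23,3→44,h→21 24:6→24,e→38,5→44,3→24,h→21 25:6→42,e→20,5→27,3→25,h→25 26:6→21,e→26,5→26,3→45,h→26 27:6→44,e→46,5→27,3→27,h→27 28:6→28,e→38,5→47,3→21,h→21 29:6→47,e→46,5→29,3→21,h→29 30:6→30,e→20,5→30,3→30,h→7 31:6→32,e→31,5→48,3→49,h→20 32:6→32,e→32,5→50,3→51,h→21 33:6→52,e→26,5→33,3→53,h→33 34:6→51,e→20,5→53,3→34,h→34 35:6→42,e→20,5→37,3→35,h→19 36:6→21,e→36,5→36,3→54,h→46 37:6→44,e→46,5→37,3→37,h→29 38:6→38,e→55,5→47,3→21,h→21 39:6→39,e→39,5→56,3→21,h→21 40:6→57,e→46,5→40,3→21,h→40 41:6→32,e→41,5→58,3→59,h→21 42:6→42,e→55,5→44,3→42,h→21 43:6→21,e→43,5→43,3→60,h→21 44:6→44,e→61,5→44,3→44,h→21 45:6→21,e→46,5→45,3→45,h→45 46:6→21,e→46,5→46,3→21,h→46 47:6→47,e→61,5→47,3→21,h→21 48:6→52,e→36,5→48,3→62,h→40 49:6→51,e→20,5→62,3→49,h→20 50:6→50,e→63,5→21,3→64,h→21 51:6→51,e→39,5→64,3→51,h→21 52:6→52,e→65,5→50,3→66,h→21 53:6→66,e→46,5→53,3→53,h→53 54:6→21,e→46,5→54,3→54,h→46 55:6→39,e→55,5→67,3→21,h→21 56:6→56,e→68,5→21,3→21,h→21 57:6→57,e→69,5→56,3→21,h→21 58:6→52,e→43,5→58,3→70,h→21 59:6→51,e→55,5→70,3→59,h→21 60:6→21,e→61,5→60,3→60,h→21 61:6→21,e→61,5→61,3→21,h→21 62:6→66,e→46,5→62,3→62,h→40 63:6→21,e→63,5→21,3→71,h→21 64:6→64,e→68,5→21,3→64,h→21 65:6→21,e→65,5→63,3→72,h→21 66:6→66,e→69,5→64,3→66,h→21 67:6→57,e→61,5→67,3→21,h→21 68:6→21,e→68,5→21,3→21,h→21 69:6→21,e→69,5→68,3→21,h→21 70:6→66,e→61,5→70,3→70,h→21 71:6→21,e→68,5→21,3→71,h→21 72:6→21,e→69,5→71,3→72,h→21.
'6h3': run [79, 61, 19, 1] end={s39} rej; 3/3 del acc.
'e6h': run [79, 68, 37, 1] end={s39} — reject; 3/3 del acc.
'3e3': |S_i|=[79, 50, 20, 1] end={s39} rej; 3/3 single-dels accept.
'e5e6': N↓-sim [79, 68, 41, 16, 1] end={s39} rej; 4/4 del acc.
'he655': |S_i|=[79, 63, 43, 18, 8, 1] end={s39} — reject; 5/5 deletions ∈↓L.
'eee655': run [79, 68, 60, 43, 18, 8, 1] end={s39} rej; 6/6 deletions ∈↓L.
6 minimals (antichain).


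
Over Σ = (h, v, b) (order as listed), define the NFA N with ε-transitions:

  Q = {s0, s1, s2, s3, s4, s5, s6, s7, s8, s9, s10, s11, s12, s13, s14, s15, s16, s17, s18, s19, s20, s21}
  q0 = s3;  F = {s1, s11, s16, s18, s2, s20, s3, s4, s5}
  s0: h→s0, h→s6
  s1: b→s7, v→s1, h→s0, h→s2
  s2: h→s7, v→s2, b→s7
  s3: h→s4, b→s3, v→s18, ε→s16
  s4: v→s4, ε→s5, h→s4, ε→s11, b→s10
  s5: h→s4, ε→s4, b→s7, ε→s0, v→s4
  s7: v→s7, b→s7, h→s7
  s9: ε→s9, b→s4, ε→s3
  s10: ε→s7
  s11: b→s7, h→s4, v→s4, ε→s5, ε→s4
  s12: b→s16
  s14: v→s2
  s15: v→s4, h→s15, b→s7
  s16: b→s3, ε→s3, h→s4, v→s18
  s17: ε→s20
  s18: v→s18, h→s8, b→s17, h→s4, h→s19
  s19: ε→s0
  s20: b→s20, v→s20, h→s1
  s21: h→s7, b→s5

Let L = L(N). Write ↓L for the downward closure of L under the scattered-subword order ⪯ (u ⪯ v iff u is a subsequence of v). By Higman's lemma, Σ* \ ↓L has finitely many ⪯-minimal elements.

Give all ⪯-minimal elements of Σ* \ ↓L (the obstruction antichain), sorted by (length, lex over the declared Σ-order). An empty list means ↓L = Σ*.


|Q|=22, |F|=9, |δ|=56 (13 ε).
min D↑ (7 st, q0=0, F={3}): 0:h→1,v→2,b→0 1:h→1,v→1,b→3 2:h→1,v→2,b→4 3:h→3,v→3,b→3 4:h→5,v→4,b→4 5:h→6,v→5,b→3 6:h→3,v→6,b→3 [Hopcroft].
'hb': N↓-sim [16, 11, 2] end={s10,s7} ∉↓L; 2/2 deletions ∈↓L.
'vbhhh': N↓-sim [16, 14, 8, 5, 4, 3] end={s0,s6,s7} rej; 5/5 del acc.
2 obstructions.

Antichain: [hb, vbhhh].


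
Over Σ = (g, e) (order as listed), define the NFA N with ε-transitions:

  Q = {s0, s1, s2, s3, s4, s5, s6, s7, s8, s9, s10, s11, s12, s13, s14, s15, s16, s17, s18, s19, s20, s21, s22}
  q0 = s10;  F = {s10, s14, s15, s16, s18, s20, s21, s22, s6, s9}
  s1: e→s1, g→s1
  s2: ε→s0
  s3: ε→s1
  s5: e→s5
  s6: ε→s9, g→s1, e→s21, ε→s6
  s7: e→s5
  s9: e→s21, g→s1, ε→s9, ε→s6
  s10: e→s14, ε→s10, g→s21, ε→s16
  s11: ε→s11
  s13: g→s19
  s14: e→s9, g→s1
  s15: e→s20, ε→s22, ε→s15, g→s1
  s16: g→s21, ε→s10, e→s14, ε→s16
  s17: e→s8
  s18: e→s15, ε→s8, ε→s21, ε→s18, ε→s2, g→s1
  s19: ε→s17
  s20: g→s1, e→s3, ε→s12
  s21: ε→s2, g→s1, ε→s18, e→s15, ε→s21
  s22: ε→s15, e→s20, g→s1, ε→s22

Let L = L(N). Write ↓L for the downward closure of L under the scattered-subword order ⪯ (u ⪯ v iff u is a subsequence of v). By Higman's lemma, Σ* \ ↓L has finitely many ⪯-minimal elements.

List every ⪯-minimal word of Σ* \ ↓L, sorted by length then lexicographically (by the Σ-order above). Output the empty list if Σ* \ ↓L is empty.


Antichain: [gg, eg, geee, eeeeee].

|Q|=23, |F|=10, |δ|=50 (24 ε).
min D↑ (7 st, q0=0, F={3}): 0:g→1,e→2 1:g→3,e→4 2:g→3,e→5 3:g→3,e→3 4:g→3,e→6 5:g→3,e→1 6:g→3,e→3 [Hopcroft].
'gg': |S_i|=[16, 11, 1] end={s1} rej; 2/2 single-dels accept.
'eg': |S_i|=[16, 14, 1] end={s1} ∉↓L; 2/2 single-dels accept.
'geee': |S_i|=[16, 11, 6, 4, 2] end={s1,s3} ∉↓L; 4/4 del acc.
'eeeeee': N↓-sim [16, 14, 13, 11, 6, 4, 2] end={s1,s3} — reject; 6/6 single-dels accept.
4 obstructions.


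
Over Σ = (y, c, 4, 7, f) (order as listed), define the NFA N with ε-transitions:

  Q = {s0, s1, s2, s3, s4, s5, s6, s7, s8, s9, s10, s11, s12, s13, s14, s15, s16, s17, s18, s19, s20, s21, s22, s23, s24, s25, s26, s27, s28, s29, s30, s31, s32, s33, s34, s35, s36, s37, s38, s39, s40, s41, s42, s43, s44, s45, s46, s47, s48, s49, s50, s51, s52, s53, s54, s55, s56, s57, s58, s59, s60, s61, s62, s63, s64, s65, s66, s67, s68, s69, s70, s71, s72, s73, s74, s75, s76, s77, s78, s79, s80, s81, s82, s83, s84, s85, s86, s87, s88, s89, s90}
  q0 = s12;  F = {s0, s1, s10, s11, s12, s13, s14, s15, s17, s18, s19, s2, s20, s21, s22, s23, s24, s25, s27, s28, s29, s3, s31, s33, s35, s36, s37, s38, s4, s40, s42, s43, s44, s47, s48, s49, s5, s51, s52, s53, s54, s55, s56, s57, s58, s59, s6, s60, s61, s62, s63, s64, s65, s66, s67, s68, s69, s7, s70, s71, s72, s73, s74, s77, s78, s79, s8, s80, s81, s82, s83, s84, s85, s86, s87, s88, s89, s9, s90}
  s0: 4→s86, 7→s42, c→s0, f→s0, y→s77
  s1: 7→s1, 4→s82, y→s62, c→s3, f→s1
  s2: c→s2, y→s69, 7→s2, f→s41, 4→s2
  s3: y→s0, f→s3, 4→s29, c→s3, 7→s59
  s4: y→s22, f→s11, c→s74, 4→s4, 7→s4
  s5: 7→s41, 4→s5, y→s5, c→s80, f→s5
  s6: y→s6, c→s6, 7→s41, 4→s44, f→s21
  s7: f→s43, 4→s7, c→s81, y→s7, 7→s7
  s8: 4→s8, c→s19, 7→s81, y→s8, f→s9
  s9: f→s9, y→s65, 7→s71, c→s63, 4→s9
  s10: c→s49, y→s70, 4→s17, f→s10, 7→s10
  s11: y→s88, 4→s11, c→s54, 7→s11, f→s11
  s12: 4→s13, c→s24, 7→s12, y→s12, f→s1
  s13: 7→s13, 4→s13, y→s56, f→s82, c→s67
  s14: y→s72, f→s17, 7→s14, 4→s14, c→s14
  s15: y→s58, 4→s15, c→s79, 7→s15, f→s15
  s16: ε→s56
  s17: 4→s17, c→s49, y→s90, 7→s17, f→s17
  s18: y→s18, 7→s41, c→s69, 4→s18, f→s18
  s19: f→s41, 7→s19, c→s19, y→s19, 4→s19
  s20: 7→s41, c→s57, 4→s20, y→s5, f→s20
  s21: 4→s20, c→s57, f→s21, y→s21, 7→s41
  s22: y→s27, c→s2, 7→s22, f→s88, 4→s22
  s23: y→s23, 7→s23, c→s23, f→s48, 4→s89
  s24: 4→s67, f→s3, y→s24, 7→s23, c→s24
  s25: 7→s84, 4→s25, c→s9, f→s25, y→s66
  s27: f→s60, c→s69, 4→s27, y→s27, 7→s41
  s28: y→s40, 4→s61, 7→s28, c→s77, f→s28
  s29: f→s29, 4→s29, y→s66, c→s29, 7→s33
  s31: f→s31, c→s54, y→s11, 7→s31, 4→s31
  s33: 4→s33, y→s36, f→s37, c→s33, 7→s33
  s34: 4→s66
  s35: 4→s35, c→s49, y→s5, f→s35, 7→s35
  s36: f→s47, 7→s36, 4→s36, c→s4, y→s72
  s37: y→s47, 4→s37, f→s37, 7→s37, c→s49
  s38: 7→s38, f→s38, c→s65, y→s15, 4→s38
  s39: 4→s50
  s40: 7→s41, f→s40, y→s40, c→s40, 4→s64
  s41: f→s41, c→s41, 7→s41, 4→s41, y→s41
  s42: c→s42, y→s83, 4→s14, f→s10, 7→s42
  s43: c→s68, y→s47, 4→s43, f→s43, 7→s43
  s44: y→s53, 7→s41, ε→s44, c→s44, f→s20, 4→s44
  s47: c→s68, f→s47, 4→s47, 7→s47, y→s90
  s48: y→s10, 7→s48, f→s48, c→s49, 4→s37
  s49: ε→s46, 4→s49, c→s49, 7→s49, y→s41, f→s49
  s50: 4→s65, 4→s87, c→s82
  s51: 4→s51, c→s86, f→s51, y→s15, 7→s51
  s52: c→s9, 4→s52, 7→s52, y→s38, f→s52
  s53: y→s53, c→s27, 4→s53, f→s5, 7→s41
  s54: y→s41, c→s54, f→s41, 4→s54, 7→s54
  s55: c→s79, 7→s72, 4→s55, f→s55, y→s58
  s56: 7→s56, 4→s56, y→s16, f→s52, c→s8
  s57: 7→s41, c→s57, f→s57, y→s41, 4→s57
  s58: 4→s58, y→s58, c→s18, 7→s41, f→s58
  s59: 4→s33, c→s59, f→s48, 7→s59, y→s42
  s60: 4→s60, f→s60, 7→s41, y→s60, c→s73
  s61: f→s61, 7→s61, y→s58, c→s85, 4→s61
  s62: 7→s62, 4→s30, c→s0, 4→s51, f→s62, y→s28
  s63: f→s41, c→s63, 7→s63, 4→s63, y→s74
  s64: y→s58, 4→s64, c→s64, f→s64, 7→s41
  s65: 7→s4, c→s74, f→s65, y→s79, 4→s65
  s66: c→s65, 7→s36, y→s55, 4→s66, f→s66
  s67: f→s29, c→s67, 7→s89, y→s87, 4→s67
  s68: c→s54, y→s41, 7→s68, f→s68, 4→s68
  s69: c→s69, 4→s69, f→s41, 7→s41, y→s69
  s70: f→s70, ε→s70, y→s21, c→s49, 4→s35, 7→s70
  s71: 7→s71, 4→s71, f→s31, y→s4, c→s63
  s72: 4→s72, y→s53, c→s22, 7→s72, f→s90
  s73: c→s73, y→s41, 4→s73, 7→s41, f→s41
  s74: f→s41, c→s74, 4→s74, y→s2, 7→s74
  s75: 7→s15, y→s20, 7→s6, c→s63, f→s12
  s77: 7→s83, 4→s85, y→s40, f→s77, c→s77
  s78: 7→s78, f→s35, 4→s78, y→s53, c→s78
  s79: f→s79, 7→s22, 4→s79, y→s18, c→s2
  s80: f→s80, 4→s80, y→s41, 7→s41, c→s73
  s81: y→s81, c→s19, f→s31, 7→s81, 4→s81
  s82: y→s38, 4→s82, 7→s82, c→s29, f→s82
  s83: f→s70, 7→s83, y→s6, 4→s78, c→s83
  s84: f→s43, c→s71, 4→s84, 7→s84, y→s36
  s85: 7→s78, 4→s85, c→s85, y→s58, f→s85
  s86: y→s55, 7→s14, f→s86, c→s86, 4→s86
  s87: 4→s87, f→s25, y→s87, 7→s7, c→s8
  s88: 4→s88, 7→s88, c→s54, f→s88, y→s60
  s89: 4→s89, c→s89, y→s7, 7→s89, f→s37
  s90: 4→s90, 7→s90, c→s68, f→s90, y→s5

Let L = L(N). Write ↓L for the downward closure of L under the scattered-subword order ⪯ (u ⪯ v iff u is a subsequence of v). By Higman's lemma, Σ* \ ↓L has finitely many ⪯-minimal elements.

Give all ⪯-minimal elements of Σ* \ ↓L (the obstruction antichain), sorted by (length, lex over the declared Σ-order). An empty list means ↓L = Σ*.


A = [c7fcy, 4yccf, fyyy7].

|Q|=91, |F|=79, |δ|=415 (4 ε).
min D↑ (80 st, q0=0, F={45}): 0:y→0,c→1,4→2,7→0,f→3 1:y→1,c→1,4→4,7→5,f→6 2:y→7,c→4,4→2,7→2,f→8 3:y→9,c→6,4→8,7→3,f→3 4:y→10,c→4,4→4,7→11,f→12 5:y→5,c→5,4→11,7→5,f→13 6:y→14,c→6,4→12,7→15,f→6 7:y→7,c→16,4→7,7→7,f→17 8:y→18,c→12,4→8,7→8,f→8 9:y→19,c→14,4→20,7→9,f→9 10:y→10,c→16,4→10,7→21,f→22 11:y→21,c→11,4→11,7→11,f→23 12:y→24,c→12,4→12,7→25,f→12 13:y→26,c→27,4→23,7→13,f→13 14:y→28,c→14,4→29,7→30,f→14 15:y→30,c→15,4→25,7→15,f→13 16:y→16,c→31,4→16,7→32,f→33 17:y→18,c→33,4→17,7→17,f→17 18:y→34,c→35,4→18,7→18,f→18 19:y→36,c→28,4→37,7→19,f→19 20:y→34,c→29,4→20,7→20,f→20 21:y→21,c→32,4→21,7→21,f→38 22:y→24,c→33,4→22,7→39,f→22 23:y→40,c→27,4→23,7→23,f→23 24:y→41,c→35,4→24,7→42,f→24 25:y→42,c→25,4→25,7→25,f→23 26:y→43,c→27,4→44,7→26,f→26 27:y→45,c→27,4→27,7→27,f→27 28:y→36,c→28,4→46,7→47,f→28 29:y→41,c→29,4→29,7→48,f→29 30:y→47,c→30,4→48,7→30,f→26 31:y→31,c→31,4→31,7→31,f→45 32:y→32,c→31,4→32,7→32,f→49 33:y→35,c→50,4→33,7→51,f→33 34:y→52,c→53,4→34,7→34,f→34 35:y→53,c→54,4→35,7→55,f→35 36:y→36,c→36,4→56,7→45,f→36 37:y→52,c→46,4→37,7→37,f→37 38:y→40,c→57,4→38,7→38,f→38 39:y→42,c→51,4→39,7→39,f→38 40:y→58,c→57,4→40,7→40,f→40 41:y→52,c→53,4→41,7→59,f→41 42:y→59,c→55,4→42,7→42,f→40 43:y→60,c→27,4→61,7→43,f→43 44:y→58,c→27,4→44,7→44,f→44 45:y→45,c→45,4→45,7→45,f→45 46:y→52,c→46,4→46,7→62,f→46 47:y→63,c→47,4→62,7→47,f→43 48:y→59,c→48,4→48,7→48,f→44 49:y→64,c→65,4→49,7→49,f→49 50:y→54,c→50,4→50,7→50,f→45 51:y→55,c→50,4→51,7→51,f→49 52:y→52,c→66,4→52,7→45,f→52 53:y→66,c→67,4→53,7→68,f→53 54:y→67,c→54,4→54,7→54,f→45 55:y→68,c→54,4→55,7→55,f→64 56:y→52,c→56,4→56,7→45,f→56 57:y→45,c→65,4→57,7→57,f→57 58:y→69,c→57,4→58,7→58,f→58 59:y→70,c→68,4→59,7→59,f→58 60:y→60,c→71,4→72,7→45,f→60 61:y→69,c→27,4→61,7→61,f→61 62:y→70,c→62,4→62,7→62,f→61 63:y→63,c→63,4→73,7→45,f→60 64:y→74,c→65,4→64,7→64,f→64 65:y→45,c→65,4→65,7→65,f→45 66:y→66,c→75,4→66,7→45,f→66 67:y→75,c→67,4→67,7→67,f→45 68:y→76,c→67,4→68,7→68,f→74 69:y→69,c→77,4→69,7→45,f→69 70:y→70,c→76,4→70,7→45,f→69 71:y→45,c→71,4→71,7→45,f→71 72:y→69,c→71,4→72,7→45,f→72 73:y→70,c→73,4→73,7→45,f→72 74:y→78,c→65,4→74,7→74,f→74 75:y→75,c→75,4→75,7→45,f→45 76:y→76,c→75,4→76,7→45,f→78 77:y→45,c→79,4→77,7→45,f→77 78:y→78,c→79,4→78,7→45,f→78 79:y→45,c→79,4→79,7→45,f→45.
'c7fcy': N↓-sim [83, 69, 49, 24, 8, 1] end={s41} rej; 5/5 deletions ∈↓L.
'4yccf': N↓-sim [83, 65, 43, 24, 8, 1] end={s41} — reject; 5/5 del acc.
'fyyy7': |S_i|=[83, 70, 54, 37, 17, 1] end={s41} ∉↓L; 5/5 deletions ∈↓L.
3 obstructions.


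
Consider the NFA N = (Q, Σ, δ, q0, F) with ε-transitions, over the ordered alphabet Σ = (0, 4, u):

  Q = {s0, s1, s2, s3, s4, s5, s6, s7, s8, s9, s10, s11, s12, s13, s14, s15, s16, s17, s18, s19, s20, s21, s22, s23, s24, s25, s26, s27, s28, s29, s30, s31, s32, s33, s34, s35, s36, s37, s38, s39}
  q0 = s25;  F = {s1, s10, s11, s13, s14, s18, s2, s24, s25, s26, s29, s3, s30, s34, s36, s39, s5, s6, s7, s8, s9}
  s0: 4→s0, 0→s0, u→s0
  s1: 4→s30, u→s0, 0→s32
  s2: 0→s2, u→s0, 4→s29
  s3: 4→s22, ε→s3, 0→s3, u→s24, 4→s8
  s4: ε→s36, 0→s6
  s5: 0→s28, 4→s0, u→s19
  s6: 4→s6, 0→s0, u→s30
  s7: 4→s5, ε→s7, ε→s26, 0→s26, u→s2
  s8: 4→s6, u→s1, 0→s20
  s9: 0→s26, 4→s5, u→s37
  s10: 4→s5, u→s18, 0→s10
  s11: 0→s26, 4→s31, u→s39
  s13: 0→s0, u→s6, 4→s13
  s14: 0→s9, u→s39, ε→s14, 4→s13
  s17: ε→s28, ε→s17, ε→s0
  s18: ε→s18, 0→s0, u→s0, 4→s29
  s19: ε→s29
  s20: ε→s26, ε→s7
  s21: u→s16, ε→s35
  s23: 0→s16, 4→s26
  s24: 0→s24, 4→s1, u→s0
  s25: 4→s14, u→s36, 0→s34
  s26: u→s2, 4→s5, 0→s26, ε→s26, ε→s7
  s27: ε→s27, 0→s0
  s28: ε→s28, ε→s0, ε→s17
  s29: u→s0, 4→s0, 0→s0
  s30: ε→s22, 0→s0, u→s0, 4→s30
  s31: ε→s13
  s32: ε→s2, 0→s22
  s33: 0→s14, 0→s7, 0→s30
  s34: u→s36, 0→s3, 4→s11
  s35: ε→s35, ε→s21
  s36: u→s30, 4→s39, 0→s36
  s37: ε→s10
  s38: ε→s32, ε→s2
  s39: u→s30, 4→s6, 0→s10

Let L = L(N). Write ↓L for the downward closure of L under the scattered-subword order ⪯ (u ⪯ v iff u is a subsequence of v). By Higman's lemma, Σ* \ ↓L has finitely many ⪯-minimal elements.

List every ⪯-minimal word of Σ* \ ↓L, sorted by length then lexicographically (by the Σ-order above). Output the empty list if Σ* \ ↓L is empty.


A = [440, uu0, uuu, 00uu, 4044, 404uu].

|Q|=40, |F|=21, |δ|=103 (27 ε).
min D↑ (21 st, q0=0, F={15}): 0:0→1,4→2,u→3 1:0→4,4→5,u→3 2:0→6,4→7,u→8 3:0→3,4→8,u→9 4:0→4,4→10,u→11 5:0→12,4→7,u→8 6:0→12,4→13,u→14 7:0→15,4→7,u→16 8:0→14,4→16,u→9 9:0→15,4→9,u→15 10:0→12,4→16,u→17 11:0→11,4→17,u→15 12:0→12,4→13,u→18 13:0→15,4→15,u→19 14:0→14,4→13,u→20 15:0→15,4→15,u→15 16:0→15,4→16,u→9 17:0→18,4→9,u→15 18:0→18,4→19,u→15 19:0→15,4→15,u→15 20:0→15,4→19,u→15.
'440': |S_i|=[30, 25, 11, 3] end={s0,s17,s28} ∉↓L; 3/3 deletions ∈↓L.
'uu0': run [30, 18, 6, 1] end={s0} ∉↓L; 3/3 single-dels accept.
'uuu': N↓-sim [30, 18, 6, 1] end={s0} rej; 3/3 del acc.
'00uu': run [30, 28, 22, 10, 1] end={s0} rej; 4/4 deletions ∈↓L.
'4044': run [30, 25, 16, 6, 1] end={s0} ∉↓L; 4/4 single-dels accept.
'404uu': |S_i|=[30, 25, 16, 6, 3, 1] end={s0} rej; 5/5 deletions ∈↓L.
6 words, ⪯-incomp.


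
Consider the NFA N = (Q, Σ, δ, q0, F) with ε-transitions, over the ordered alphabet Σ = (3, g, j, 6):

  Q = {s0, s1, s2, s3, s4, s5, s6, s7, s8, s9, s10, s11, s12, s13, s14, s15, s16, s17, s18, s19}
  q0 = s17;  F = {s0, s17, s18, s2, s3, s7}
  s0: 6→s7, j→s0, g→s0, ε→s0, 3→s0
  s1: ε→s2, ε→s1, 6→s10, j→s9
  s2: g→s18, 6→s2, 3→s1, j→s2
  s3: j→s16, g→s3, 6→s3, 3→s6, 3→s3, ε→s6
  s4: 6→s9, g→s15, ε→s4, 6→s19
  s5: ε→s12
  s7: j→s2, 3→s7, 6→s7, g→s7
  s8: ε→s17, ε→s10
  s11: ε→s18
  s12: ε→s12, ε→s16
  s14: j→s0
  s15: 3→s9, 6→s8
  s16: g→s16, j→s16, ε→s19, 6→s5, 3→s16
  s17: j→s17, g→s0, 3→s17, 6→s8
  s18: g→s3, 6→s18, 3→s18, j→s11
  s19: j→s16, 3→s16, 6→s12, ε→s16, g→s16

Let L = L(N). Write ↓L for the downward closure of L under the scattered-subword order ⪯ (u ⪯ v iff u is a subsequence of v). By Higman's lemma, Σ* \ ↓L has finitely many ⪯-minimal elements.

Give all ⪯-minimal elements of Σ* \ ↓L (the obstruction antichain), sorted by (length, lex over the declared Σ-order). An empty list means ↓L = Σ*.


A = [g6jggj].

|Q|=20, |F|=6, |δ|=54 (13 ε).
min D↑ (7 st, q0=0, F={6}): 0:3→0,g→1,j→0,6→0 1:3→1,g→1,j→1,6→2 2:3→2,g→2,j→3,6→2 3:3→3,g→4,j→3,6→3 4:3→4,g→5,j→4,6→4 5:3→5,g→5,j→6,6→5 6:3→6,g→6,j→6,6→6 (ε-aug+det+¬).
'g6jggj': N↓-sim [16, 14, 13, 12, 8, 6, 4] end={s12,s16,s19,s5} ∉↓L; 6/6 deletions ∈↓L.
1 obstructions.


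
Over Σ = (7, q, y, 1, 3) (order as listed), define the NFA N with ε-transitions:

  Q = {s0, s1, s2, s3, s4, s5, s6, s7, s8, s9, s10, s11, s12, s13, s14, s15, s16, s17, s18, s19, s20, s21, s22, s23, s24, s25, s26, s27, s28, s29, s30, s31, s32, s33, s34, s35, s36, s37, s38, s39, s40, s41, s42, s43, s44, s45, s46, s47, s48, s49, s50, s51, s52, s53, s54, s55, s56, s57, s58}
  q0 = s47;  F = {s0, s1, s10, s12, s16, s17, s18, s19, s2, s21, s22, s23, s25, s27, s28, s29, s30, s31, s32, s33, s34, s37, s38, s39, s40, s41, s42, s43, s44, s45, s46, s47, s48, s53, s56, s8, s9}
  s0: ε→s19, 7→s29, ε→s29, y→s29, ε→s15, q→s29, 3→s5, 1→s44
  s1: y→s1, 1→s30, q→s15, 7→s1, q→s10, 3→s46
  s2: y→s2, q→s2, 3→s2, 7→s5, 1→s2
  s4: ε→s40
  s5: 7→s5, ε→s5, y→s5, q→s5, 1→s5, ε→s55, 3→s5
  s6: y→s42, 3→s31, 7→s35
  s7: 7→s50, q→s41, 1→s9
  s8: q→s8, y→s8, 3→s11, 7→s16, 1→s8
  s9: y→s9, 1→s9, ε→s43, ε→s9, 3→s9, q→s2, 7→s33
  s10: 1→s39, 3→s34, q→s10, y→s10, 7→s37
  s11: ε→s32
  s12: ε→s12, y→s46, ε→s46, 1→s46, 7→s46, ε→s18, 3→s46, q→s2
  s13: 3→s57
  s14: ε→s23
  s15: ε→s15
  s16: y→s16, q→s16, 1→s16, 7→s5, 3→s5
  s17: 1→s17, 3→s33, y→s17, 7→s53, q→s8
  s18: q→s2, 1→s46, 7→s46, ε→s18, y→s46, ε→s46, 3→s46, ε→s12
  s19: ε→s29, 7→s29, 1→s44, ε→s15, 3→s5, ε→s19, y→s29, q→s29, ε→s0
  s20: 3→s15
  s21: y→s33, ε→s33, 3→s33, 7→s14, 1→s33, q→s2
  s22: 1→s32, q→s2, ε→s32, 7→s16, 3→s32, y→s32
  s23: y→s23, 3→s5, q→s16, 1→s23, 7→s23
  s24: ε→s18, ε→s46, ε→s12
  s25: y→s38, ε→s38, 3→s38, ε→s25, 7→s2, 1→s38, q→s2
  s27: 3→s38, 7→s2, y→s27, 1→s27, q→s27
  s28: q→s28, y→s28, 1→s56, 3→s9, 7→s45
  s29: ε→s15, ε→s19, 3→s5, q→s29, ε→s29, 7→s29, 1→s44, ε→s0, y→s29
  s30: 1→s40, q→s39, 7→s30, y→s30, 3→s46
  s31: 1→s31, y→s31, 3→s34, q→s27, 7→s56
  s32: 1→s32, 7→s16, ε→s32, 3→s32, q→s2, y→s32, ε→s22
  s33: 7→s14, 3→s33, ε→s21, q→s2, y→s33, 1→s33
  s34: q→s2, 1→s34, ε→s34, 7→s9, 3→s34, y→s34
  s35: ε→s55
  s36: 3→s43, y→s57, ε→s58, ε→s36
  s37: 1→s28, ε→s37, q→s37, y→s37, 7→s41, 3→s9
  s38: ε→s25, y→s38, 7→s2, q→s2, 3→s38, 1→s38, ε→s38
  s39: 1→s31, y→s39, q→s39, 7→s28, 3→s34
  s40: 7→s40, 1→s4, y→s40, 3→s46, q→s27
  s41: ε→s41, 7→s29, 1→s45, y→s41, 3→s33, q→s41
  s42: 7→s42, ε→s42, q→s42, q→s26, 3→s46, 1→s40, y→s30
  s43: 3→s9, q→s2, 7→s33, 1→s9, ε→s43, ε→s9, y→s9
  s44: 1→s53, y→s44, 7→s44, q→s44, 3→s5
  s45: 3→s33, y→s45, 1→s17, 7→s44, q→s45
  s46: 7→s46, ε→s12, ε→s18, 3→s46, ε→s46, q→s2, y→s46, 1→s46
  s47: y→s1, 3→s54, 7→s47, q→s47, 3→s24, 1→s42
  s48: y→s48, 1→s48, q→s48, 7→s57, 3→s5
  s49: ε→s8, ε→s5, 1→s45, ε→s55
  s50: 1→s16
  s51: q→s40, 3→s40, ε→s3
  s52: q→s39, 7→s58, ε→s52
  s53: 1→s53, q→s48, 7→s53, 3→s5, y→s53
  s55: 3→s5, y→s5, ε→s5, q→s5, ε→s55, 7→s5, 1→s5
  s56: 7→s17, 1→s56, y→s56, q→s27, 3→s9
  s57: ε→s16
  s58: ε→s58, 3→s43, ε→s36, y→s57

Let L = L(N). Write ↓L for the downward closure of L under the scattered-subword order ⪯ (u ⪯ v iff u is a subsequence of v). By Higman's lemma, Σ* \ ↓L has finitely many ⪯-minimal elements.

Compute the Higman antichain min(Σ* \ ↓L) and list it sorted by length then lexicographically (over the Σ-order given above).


|Q|=59, |F|=37, |δ|=275 (59 ε).
min D↑ (30 st, q0=0, F={12}): 0:7→0,q→0,y→1,1→2,3→3 1:7→1,q→4,y→1,1→5,3→3 2:7→2,q→2,y→5,1→6,3→3 3:7→3,q→7,y→3,1→3,3→3 4:7→8,q→4,y→4,1→9,3→10 5:7→5,q→9,y→5,1→6,3→3 6:7→6,q→11,y→6,1→6,3→3 7:7→12,q→7,y→7,1→7,3→7 8:7→13,q→8,y→8,1→14,3→15 9:7→14,q→9,y→9,1→16,3→10 10:7→15,q→7,y→10,1→10,3→10 11:7→7,q→11,y→11,1→11,3→17 12:7→12,q→12,y→12,1→12,3→12 13:7→18,q→13,y→13,1→19,3→20 14:7→19,q→14,y→14,1→21,3→15 15:7→20,q→7,y→15,1→15,3→15 16:7→21,q→11,y→16,1→16,3→10 17:7→7,q→7,y→17,1→17,3→17 18:7→18,q→18,y→18,1→22,3→12 19:7→22,q→19,y→19,1→23,3→20 20:7→24,q→7,y→20,1→20,3→20 21:7→23,q→11,y→21,1→21,3→15 22:7→22,q→22,y→22,1→25,3→12 23:7→25,q→26,y→23,1→23,3→20 24:7→24,q→27,y→24,1→24,3→12 25:7→25,q→28,y→25,1→25,3→12 26:7→27,q→26,y→26,1→26,3→29 27:7→12,q→27,y→27,1→27,3→12 28:7→27,q→28,y→28,1→28,3→12 29:7→27,q→7,y→29,1→29,3→29 (ε-aug+det+¬).
'3q7': |S_i|=[47, 21, 4, 2] end={s5,s55} — reject; 3/3 single-dels accept.
'11q77': N↓-sim [47, 36, 29, 13, 5, 2] end={s5,s55} — reject; 5/5 deletions ∈↓L.
'yq7773': run [47, 42, 35, 31, 23, 13, 2] end={s5,s55} ∉↓L; 6/6 del acc.
3 words, ⪯-incomp.

min(Σ*\↓L) = [3q7, 11q77, yq7773].


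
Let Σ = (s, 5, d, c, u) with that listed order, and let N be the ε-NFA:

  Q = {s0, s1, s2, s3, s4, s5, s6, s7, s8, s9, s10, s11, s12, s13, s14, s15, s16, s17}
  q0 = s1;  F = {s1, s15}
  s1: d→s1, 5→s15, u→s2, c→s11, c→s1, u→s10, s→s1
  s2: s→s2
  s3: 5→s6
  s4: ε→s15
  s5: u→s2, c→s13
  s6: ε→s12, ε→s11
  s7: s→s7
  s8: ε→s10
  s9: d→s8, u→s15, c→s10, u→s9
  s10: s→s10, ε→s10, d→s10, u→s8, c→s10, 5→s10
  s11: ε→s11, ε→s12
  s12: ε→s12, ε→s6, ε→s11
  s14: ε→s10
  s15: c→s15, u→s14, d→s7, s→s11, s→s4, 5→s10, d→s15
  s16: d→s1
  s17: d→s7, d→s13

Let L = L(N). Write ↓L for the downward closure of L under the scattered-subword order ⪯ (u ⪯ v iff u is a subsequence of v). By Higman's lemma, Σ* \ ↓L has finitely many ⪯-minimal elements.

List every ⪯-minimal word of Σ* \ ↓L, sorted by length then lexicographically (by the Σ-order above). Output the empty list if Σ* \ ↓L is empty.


min(Σ*\↓L) = [u, 55].

|Q|=18, |F|=2, |δ|=42 (11 ε).
min D↑ (3 st, q0=0, F={2}): 0:s→0,5→1,d→0,c→0,u→2 1:s→1,5→2,d→1,c→1,u→2 2:s→2,5→2,d→2,c→2,u→2.
'u': run [11, 4] end={s10,s14,s2,s8} rej; 1/1 deletions ∈↓L.
'55': run [11, 9, 2] end={s10,s8} — reject; 2/2 deletions ∈↓L.
2 words, ⪯-incomp.
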